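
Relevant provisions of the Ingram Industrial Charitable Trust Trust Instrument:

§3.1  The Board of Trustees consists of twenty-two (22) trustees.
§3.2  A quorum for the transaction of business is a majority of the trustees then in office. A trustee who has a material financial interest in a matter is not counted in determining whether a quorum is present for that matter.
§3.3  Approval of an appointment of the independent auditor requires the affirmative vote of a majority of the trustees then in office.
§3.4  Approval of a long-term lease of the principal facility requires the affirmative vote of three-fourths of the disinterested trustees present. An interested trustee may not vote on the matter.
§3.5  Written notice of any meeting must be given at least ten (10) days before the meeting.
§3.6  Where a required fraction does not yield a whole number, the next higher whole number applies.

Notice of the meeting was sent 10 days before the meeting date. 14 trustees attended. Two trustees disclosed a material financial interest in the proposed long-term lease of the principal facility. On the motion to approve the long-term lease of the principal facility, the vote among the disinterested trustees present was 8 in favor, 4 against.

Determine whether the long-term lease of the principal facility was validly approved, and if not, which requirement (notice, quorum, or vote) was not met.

Invalid — vote requirement not satisfied.

Notice: 10 days given; 10 required (10 ≥ 10). Satisfied.
Quorum: 14 present, but the 2 interested trustees do not count, leaving 12. Quorum is 12. Satisfied.
Vote: the long-term lease of the principal facility requires three-fourths of the disinterested trustees present (14 − 2 = 12). 3/4 of 12 = 9, so 9 affirmative votes are needed; 8 voted in favor. Not satisfied.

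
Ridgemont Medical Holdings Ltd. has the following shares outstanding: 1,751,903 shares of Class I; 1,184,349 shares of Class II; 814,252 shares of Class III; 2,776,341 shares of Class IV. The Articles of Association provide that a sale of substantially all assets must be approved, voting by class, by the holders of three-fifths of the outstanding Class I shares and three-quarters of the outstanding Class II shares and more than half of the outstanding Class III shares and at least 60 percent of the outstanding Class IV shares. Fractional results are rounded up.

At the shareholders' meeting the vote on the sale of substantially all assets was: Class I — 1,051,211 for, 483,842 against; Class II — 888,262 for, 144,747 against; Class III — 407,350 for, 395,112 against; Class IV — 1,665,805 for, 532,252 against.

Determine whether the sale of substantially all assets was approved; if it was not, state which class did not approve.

Approved — every class gave the required vote.

Class I: 3/5 of 1751903 = 1051141.80, rounded up to 1051142; 1,051,142 required, 1,051,211 in favor — approved.
Class II: 3/4 of 1184349 = 888261.75, rounded up to 888262; 888,262 required, 888,262 in favor — approved.
Class III: a majority of 814252 is 407127; 407,127 required, 407,350 in favor — approved.
Class IV: 3/5 of 2776341 = 1665804.60, rounded up to 1665805; 1,665,805 required, 1,665,805 in favor — approved.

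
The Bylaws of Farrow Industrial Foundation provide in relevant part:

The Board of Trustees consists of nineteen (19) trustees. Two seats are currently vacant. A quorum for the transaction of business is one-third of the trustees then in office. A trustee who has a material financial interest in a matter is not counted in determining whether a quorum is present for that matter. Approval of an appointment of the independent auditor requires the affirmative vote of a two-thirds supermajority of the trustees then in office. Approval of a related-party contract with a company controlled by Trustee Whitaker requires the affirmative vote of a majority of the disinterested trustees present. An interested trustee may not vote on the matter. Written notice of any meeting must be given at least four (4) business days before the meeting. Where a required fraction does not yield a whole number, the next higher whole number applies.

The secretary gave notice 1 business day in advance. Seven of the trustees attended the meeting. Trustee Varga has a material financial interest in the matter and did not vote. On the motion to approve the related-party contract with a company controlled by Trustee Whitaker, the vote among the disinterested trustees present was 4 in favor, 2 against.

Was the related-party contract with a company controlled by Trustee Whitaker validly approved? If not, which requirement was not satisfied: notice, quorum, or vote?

Invalid — notice requirement not satisfied.

Notice: 1 business day given; 4 required (1 < 4). Not satisfied.
Quorum: 7 present, but the 1 interested trustee does not count, leaving 6. Quorum is 6. Satisfied.
Vote: the related-party contract with a company controlled by Trustee Whitaker requires a majority of the disinterested trustees present (7 − 1 = 6). A majority of 6 is 4, so 4 affirmative votes are needed; 4 voted in favor. Satisfied.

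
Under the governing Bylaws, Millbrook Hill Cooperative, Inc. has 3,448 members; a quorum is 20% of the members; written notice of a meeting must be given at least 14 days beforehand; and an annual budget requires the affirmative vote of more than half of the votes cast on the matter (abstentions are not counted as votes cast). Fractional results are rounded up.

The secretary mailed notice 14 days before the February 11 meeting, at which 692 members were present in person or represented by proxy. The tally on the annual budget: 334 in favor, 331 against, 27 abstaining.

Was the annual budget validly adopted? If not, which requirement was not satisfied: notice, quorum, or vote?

Notice: 14 days given; 14 required. Satisfied.
Quorum: 20% of 3,448 = 689.60, rounded up to 690; 692 present. Satisfied.
Vote: requires a majority of the votes cast (692 − 27 abstaining = 665); a majority of 665 is 333, so 333 needed; 334 in favor. Satisfied.

Valid — all requirements satisfied.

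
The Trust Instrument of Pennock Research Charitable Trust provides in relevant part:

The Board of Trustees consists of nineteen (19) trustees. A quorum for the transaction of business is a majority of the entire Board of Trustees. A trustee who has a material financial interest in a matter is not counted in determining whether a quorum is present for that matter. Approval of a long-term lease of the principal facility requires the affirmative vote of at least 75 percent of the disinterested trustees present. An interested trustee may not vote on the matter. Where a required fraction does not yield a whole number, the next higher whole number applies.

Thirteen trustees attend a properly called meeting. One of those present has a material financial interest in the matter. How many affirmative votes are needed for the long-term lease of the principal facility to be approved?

The long-term lease of the principal facility requires three-fourths of the disinterested trustees present (13 − 1 = 12).
3/4 of 12 = 9.

9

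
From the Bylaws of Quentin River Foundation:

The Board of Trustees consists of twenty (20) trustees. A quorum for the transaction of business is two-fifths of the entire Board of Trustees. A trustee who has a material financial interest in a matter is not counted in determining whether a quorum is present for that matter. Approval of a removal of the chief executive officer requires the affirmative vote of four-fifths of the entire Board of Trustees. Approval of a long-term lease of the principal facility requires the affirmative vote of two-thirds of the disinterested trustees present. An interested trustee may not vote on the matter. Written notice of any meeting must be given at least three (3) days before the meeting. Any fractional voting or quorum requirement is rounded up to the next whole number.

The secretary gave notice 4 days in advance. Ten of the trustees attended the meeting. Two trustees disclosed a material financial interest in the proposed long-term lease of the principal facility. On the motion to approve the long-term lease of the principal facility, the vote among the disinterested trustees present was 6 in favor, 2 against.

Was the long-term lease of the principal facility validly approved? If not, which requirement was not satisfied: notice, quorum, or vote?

Notice: 4 days given; 3 required (4 ≥ 3). Satisfied.
Quorum: 10 present, but the 2 interested trustees do not count, leaving 8. Quorum is 8. Satisfied.
Vote: the long-term lease of the principal facility requires two-thirds of the disinterested trustees present (10 − 2 = 8). 2/3 of 8 = 5.33, rounded up to 6, so 6 affirmative votes are needed; 6 voted in favor. Satisfied.

Valid — all requirements satisfied.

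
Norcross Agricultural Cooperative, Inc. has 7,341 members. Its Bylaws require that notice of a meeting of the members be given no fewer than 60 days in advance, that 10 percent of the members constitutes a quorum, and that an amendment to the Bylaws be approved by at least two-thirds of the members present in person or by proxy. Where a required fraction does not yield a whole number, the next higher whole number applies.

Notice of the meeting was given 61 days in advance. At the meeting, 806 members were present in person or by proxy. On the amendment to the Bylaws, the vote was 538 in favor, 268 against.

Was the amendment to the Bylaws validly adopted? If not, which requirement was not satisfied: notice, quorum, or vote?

Valid — all requirements satisfied.

Notice: 61 days given; 60 required. Satisfied.
Quorum: 10% of 7,341 = 734.10, rounded up to 735; 806 present. Satisfied.
Vote: requires two-thirds of those present (806); 2/3 of 806 = 537.33, rounded up to 538, so 538 needed; 538 in favor. Satisfied.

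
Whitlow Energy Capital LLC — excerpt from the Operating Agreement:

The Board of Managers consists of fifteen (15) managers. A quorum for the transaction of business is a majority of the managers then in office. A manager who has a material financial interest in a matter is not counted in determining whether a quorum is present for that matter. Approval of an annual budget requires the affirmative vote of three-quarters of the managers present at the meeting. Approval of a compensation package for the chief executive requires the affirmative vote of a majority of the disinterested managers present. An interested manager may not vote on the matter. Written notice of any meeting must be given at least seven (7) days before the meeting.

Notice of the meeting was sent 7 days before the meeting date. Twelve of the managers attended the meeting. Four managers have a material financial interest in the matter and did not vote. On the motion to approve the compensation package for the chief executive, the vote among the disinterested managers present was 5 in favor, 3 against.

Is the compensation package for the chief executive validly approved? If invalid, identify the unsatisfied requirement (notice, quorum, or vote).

Valid — all requirements satisfied.

Notice: 7 days given; 7 required (7 ≥ 7). Satisfied.
Quorum: 12 present, but the 4 interested managers do not count, leaving 8. Quorum is 8. Satisfied.
Vote: the compensation package for the chief executive requires a majority of the disinterested managers present (12 − 4 = 8). A majority of 8 is 5, so 5 affirmative votes are needed; 5 voted in favor. Satisfied.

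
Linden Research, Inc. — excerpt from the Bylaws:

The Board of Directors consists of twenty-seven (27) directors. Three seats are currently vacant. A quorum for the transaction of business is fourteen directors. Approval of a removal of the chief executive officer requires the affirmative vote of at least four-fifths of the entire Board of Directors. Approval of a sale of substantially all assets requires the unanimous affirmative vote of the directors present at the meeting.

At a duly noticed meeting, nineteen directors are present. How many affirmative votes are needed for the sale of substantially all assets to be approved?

19

The sale of substantially all assets requires the unanimous vote of the directors present (19).
Unanimous means all 19.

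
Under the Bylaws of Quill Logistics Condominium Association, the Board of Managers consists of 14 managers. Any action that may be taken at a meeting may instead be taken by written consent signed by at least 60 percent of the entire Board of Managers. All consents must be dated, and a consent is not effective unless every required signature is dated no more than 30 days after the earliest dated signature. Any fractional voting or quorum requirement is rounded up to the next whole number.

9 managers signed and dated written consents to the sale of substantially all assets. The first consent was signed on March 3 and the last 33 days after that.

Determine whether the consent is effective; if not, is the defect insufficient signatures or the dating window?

Not effective — dating-window requirement not satisfied.

Signatures required: at least 60 percent of 14 — 3/5 of 14 = 8.40, rounded up to 9, so 9 needed; 9 signed. Sufficient.
Dating window: the latest signature is 33 days after the earliest; the limit is 30 days. Outside the window.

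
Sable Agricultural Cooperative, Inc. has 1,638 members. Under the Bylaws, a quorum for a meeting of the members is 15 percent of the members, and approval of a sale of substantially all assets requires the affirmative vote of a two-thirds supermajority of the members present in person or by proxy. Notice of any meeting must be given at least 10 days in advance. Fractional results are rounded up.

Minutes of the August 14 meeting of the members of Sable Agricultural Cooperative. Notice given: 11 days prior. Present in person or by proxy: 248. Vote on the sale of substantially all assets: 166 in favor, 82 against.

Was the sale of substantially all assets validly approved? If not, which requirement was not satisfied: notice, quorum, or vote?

Valid — all requirements satisfied.

Notice: 11 days given; 10 required. Satisfied.
Quorum: 15% of 1,638 = 245.70, rounded up to 246; 248 present. Satisfied.
Vote: requires two-thirds of those present (248); 2/3 of 248 = 165.33, rounded up to 166, so 166 needed; 166 in favor. Satisfied.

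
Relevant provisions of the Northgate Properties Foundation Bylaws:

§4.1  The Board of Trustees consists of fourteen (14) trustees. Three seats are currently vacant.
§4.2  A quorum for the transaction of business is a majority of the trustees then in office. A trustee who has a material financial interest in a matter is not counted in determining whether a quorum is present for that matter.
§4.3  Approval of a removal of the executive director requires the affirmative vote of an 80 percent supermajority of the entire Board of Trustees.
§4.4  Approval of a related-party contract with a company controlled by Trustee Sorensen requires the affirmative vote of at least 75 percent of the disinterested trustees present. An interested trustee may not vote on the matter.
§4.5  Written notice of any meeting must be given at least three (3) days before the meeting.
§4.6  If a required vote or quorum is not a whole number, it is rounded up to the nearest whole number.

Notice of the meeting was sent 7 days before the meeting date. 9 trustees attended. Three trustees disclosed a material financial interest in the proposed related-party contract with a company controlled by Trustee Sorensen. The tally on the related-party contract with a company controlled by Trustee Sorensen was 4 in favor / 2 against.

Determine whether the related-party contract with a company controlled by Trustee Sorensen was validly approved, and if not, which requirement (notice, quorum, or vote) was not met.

Invalid — vote requirement not satisfied.

Notice: 7 days given; 3 required (7 ≥ 3). Satisfied.
Quorum: 9 present, but the 3 interested trustees do not count, leaving 6. Quorum is 6. Satisfied.
Vote: the related-party contract with a company controlled by Trustee Sorensen requires three-fourths of the disinterested trustees present (9 − 3 = 6). 3/4 of 6 = 4.50, rounded up to 5, so 5 affirmative votes are needed; 4 voted in favor. Not satisfied.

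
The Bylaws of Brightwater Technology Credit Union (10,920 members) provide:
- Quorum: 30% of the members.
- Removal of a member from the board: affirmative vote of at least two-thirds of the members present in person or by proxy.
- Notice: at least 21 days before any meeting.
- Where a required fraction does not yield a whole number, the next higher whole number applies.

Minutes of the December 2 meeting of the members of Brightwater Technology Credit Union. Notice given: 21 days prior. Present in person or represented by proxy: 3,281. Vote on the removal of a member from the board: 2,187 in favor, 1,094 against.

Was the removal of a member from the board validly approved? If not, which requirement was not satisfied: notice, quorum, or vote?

Invalid — vote requirement not satisfied.

Notice: 21 days given; 21 required. Satisfied.
Quorum: 30% of 10,920 = 3,276; 3,281 present. Satisfied.
Vote: requires two-thirds of those present (3,281); 2/3 of 3281 = 2187.33, rounded up to 2188, so 2,188 needed; 2,187 in favor. Not satisfied.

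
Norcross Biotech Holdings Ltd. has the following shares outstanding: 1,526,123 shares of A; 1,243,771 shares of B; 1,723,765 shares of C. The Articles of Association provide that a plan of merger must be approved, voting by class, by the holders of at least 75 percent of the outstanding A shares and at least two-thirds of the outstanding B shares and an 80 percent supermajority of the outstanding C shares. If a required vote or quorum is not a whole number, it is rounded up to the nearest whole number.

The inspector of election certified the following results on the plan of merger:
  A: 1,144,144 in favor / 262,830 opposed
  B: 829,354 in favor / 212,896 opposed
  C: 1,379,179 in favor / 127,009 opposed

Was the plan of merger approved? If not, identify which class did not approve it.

Not approved — the A shares did not give the required vote.

A: 3/4 of 1526123 = 1144592.25, rounded up to 1144593; 1,144,593 required, 1,144,144 in favor — not approved.
B: 2/3 of 1243771 = 829180.67, rounded up to 829181; 829,181 required, 829,354 in favor — approved.
C: 4/5 of 1723765 = 1379012; 1,379,012 required, 1,379,179 in favor — approved.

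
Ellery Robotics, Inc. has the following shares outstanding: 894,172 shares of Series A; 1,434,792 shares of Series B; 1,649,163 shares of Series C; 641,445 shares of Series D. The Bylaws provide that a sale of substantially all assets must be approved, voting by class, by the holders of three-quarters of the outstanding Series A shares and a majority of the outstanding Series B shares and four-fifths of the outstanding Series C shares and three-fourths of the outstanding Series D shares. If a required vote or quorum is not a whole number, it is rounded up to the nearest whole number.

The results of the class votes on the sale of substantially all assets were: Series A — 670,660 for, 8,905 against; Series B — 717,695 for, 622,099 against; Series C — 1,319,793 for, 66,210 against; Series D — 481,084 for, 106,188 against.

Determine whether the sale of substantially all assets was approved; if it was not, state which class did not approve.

Approved — every class gave the required vote.

Series A: 3/4 of 894172 = 670629; 670,629 required, 670,660 in favor — approved.
Series B: a majority of 1434792 is 717397; 717,397 required, 717,695 in favor — approved.
Series C: 4/5 of 1649163 = 1319330.40, rounded up to 1319331; 1,319,331 required, 1,319,793 in favor — approved.
Series D: 3/4 of 641445 = 481083.75, rounded up to 481084; 481,084 required, 481,084 in favor — approved.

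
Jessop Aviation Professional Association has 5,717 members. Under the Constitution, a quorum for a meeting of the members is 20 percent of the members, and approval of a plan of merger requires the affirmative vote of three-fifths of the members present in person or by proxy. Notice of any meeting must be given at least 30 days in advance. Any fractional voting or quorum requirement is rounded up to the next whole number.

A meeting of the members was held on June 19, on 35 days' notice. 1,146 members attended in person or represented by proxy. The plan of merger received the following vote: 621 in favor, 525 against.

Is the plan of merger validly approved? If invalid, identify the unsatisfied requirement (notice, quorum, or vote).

Notice: 35 days given; 30 required. Satisfied.
Quorum: 20% of 5,717 = 1,143.40, rounded up to 1,144; 1,146 present. Satisfied.
Vote: requires three-fifths of those present (1,146); 3/5 of 1146 = 687.60, rounded up to 688, so 688 needed; 621 in favor. Not satisfied.

Invalid — vote requirement not satisfied.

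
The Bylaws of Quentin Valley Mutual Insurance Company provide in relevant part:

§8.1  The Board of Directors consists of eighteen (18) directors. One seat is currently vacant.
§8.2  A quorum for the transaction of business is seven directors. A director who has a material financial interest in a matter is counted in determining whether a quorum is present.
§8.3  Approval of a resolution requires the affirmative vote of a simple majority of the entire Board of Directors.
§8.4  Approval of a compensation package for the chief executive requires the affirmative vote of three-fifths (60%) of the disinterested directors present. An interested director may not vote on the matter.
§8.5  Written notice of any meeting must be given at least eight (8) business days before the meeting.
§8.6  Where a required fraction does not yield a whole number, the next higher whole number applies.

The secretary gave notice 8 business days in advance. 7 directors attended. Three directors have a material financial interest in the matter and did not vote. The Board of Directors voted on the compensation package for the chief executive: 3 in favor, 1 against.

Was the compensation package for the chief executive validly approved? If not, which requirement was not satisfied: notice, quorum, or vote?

Notice: 8 business days given; 8 required (8 ≥ 8). Satisfied.
Quorum: 7 present (interested directors count toward quorum); quorum is 7. Satisfied.
Vote: the compensation package for the chief executive requires three-fifths of the disinterested directors present (7 − 3 = 4). 3/5 of 4 = 2.40, rounded up to 3, so 3 affirmative votes are needed; 3 voted in favor. Satisfied.

Valid — all requirements satisfied.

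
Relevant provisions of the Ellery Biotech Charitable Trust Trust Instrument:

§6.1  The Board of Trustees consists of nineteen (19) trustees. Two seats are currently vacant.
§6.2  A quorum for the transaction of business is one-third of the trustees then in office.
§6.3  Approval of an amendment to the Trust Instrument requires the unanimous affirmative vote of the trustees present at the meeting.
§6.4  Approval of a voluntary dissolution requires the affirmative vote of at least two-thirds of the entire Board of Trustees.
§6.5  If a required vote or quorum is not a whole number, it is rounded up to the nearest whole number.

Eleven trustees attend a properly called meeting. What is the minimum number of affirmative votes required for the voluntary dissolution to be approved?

13

The voluntary dissolution requires two-thirds of the entire Board of Trustees (19).
2/3 of 19 = 12.67, rounded up to 13.
(Only 11 can vote, so the voluntary dissolution cannot pass at this meeting, but the required vote is still 13.)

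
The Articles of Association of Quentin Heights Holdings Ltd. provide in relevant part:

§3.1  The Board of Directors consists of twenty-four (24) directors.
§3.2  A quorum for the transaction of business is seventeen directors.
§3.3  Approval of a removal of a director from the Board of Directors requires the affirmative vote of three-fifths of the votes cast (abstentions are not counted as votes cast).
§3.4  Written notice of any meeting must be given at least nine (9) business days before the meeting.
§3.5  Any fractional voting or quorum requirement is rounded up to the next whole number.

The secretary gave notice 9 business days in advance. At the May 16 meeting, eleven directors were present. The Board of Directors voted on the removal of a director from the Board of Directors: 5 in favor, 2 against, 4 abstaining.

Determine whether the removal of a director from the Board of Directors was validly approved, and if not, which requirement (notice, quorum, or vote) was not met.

Notice: 9 business days given; 9 required (9 ≥ 9). Satisfied.
Quorum: 11 present; quorum is 17. Not satisfied.
Vote: the removal of a director from the Board of Directors requires three-fifths of the votes cast (11 present − 4 abstaining = 7). 3/5 of 7 = 4.20, rounded up to 5, so 5 affirmative votes are needed; 5 voted in favor. Satisfied. (Moot — without a quorum no business can be validly transacted.)

Invalid — quorum requirement not satisfied.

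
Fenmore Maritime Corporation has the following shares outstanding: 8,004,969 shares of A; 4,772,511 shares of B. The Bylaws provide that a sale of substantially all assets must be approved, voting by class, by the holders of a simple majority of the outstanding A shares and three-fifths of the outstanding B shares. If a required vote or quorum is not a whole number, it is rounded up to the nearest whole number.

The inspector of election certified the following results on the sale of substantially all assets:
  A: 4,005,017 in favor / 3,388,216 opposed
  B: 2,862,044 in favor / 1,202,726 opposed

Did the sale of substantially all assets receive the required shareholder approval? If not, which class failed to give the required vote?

Not approved — the B shares did not give the required vote.

A: a majority of 8004969 is 4002485; 4,002,485 required, 4,005,017 in favor — approved.
B: 3/5 of 4772511 = 2863506.60, rounded up to 2863507; 2,863,507 required, 2,862,044 in favor — not approved.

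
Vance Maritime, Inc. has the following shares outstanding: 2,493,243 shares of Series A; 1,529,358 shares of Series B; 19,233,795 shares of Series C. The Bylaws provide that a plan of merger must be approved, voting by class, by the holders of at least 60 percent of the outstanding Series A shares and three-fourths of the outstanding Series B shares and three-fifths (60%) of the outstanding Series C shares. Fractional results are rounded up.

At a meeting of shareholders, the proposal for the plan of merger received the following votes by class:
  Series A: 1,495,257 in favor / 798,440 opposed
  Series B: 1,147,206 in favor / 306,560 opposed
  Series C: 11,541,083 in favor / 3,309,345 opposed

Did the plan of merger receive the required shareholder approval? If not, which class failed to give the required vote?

Series A: 3/5 of 2493243 = 1495945.80, rounded up to 1495946; 1,495,946 required, 1,495,257 in favor — not approved.
Series B: 3/4 of 1529358 = 1147018.50, rounded up to 1147019; 1,147,019 required, 1,147,206 in favor — approved.
Series C: 3/5 of 19233795 = 11540277; 11,540,277 required, 11,541,083 in favor — approved.

Not approved — the Series A shares did not give the required vote.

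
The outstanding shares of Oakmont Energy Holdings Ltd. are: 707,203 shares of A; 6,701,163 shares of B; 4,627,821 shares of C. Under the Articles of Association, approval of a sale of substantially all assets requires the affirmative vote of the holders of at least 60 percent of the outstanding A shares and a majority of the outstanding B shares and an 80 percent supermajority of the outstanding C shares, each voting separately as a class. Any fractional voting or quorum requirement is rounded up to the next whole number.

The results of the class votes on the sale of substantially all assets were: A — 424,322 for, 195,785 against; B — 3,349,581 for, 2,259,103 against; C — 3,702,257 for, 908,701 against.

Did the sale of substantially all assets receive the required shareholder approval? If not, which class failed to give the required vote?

Not approved — the B shares did not give the required vote.

A: 3/5 of 707203 = 424321.80, rounded up to 424322; 424,322 required, 424,322 in favor — approved.
B: a majority of 6701163 is 3350582; 3,350,582 required, 3,349,581 in favor — not approved.
C: 4/5 of 4627821 = 3702256.80, rounded up to 3702257; 3,702,257 required, 3,702,257 in favor — approved.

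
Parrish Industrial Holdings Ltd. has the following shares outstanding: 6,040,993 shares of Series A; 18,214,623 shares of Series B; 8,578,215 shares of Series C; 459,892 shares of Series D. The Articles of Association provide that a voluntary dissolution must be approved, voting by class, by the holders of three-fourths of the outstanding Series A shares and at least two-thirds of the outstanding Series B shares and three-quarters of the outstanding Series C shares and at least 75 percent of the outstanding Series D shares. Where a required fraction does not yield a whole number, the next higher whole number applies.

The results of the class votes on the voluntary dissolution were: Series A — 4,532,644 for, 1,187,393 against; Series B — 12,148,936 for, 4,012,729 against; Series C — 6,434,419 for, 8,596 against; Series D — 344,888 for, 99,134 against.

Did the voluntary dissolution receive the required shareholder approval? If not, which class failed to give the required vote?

Not approved — the Series D shares did not give the required vote.

Series A: 3/4 of 6040993 = 4530744.75, rounded up to 4530745; 4,530,745 required, 4,532,644 in favor — approved.
Series B: 2/3 of 18214623 = 12143082; 12,143,082 required, 12,148,936 in favor — approved.
Series C: 3/4 of 8578215 = 6433661.25, rounded up to 6433662; 6,433,662 required, 6,434,419 in favor — approved.
Series D: 3/4 of 459892 = 344919; 344,919 required, 344,888 in favor — not approved.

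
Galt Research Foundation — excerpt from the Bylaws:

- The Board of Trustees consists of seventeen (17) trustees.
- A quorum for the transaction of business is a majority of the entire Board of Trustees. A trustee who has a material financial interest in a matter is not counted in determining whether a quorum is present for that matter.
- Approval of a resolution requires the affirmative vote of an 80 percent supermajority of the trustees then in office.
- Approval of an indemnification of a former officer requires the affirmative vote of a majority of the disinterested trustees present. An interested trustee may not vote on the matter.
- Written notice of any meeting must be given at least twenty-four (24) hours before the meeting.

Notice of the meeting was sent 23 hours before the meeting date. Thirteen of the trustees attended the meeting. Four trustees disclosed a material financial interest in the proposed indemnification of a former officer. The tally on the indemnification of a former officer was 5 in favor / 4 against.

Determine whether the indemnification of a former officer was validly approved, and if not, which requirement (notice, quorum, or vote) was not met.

Notice: 23 hours given; 24 required (23 < 24). Not satisfied.
Quorum: 13 present, but the 4 interested trustees do not count, leaving 9. Quorum is 9. Satisfied.
Vote: the indemnification of a former officer requires a majority of the disinterested trustees present (13 − 4 = 9). A majority of 9 is 5, so 5 affirmative votes are needed; 5 voted in favor. Satisfied.

Invalid — notice requirement not satisfied.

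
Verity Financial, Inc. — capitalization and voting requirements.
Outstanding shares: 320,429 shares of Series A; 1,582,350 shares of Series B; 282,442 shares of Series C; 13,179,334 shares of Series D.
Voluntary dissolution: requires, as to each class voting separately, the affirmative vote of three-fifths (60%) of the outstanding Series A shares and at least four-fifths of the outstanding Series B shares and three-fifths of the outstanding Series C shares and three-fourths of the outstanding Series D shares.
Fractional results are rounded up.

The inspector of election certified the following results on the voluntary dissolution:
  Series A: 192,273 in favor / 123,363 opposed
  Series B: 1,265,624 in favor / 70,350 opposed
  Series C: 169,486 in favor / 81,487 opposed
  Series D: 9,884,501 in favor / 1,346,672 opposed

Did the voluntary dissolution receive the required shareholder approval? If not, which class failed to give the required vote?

Not approved — the Series B shares did not give the required vote.

Series A: 3/5 of 320429 = 192257.40, rounded up to 192258; 192,258 required, 192,273 in favor — approved.
Series B: 4/5 of 1582350 = 1265880; 1,265,880 required, 1,265,624 in favor — not approved.
Series C: 3/5 of 282442 = 169465.20, rounded up to 169466; 169,466 required, 169,486 in favor — approved.
Series D: 3/4 of 13179334 = 9884500.50, rounded up to 9884501; 9,884,501 required, 9,884,501 in favor — approved.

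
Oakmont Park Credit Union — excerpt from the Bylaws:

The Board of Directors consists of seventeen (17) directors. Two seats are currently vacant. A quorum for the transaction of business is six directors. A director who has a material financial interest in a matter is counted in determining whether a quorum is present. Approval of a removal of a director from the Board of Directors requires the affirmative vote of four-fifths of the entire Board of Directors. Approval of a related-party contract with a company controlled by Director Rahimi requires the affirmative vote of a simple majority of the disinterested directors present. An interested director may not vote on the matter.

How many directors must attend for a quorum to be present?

6

The quorum is fixed at 6.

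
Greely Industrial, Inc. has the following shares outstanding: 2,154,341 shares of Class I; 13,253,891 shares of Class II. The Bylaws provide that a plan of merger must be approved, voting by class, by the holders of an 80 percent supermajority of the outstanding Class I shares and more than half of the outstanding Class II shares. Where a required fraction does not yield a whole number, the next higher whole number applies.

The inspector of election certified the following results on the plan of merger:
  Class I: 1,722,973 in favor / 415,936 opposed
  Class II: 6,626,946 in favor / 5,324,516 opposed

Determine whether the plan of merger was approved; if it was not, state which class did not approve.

Not approved — the Class I shares did not give the required vote.

Class I: 4/5 of 2154341 = 1723472.80, rounded up to 1723473; 1,723,473 required, 1,722,973 in favor — not approved.
Class II: a majority of 13253891 is 6626946; 6,626,946 required, 6,626,946 in favor — approved.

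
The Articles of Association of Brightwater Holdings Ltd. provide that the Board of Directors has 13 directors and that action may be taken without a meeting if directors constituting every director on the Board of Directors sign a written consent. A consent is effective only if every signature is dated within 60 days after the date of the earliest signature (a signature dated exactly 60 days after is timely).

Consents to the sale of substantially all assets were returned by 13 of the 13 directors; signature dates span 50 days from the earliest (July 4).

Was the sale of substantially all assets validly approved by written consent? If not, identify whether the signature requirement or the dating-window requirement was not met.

Signatures required: the unanimous vote of 13 — unanimous means all 13, so 13 needed; 13 signed. Sufficient.
Dating window: the latest signature is 50 days after the earliest; the limit is 60 days. Within the window.

Effective — both the signature and dating-window requirements are satisfied.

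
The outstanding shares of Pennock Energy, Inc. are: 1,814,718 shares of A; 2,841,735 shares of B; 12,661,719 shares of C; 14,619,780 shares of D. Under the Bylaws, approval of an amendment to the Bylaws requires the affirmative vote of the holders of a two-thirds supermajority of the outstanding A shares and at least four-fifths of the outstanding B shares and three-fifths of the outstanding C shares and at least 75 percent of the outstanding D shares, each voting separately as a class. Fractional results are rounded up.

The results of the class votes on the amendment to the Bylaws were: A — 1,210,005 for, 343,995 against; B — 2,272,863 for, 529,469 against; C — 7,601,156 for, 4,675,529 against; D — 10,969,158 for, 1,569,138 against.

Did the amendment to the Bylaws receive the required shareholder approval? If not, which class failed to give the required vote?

A: 2/3 of 1814718 = 1209812; 1,209,812 required, 1,210,005 in favor — approved.
B: 4/5 of 2841735 = 2273388; 2,273,388 required, 2,272,863 in favor — not approved.
C: 3/5 of 12661719 = 7597031.40, rounded up to 7597032; 7,597,032 required, 7,601,156 in favor — approved.
D: 3/4 of 14619780 = 10964835; 10,964,835 required, 10,969,158 in favor — approved.

Not approved — the B shares did not give the required vote.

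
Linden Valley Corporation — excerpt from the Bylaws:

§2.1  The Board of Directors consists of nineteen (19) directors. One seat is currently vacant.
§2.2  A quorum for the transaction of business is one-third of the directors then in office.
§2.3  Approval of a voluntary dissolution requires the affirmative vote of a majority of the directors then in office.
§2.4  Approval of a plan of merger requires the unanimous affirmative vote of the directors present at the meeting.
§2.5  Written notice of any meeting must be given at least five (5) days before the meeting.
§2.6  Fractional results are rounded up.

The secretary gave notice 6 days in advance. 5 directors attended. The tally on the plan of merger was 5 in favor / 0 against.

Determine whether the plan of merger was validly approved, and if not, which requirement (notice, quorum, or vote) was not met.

Invalid — quorum requirement not satisfied.

Notice: 6 days given; 5 required (6 ≥ 5). Satisfied.
Quorum: 5 present; quorum is 6. Not satisfied.
Vote: the plan of merger requires the unanimous vote of the directors present (5). Unanimous means all 5, so 5 affirmative votes are needed; 5 voted in favor. Satisfied. (Moot — without a quorum no business can be validly transacted.)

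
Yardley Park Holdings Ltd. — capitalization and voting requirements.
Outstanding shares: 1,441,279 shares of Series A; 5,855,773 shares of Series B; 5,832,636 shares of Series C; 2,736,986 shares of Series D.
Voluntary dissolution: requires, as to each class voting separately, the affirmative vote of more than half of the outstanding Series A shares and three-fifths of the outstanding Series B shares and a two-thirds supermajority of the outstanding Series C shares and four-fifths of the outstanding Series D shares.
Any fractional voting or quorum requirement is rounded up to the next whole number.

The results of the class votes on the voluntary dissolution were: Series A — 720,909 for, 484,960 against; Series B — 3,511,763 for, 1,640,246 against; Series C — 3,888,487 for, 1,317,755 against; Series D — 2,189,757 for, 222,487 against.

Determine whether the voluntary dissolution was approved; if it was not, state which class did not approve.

Not approved — the Series B shares did not give the required vote.

Series A: a majority of 1441279 is 720640; 720,640 required, 720,909 in favor — approved.
Series B: 3/5 of 5855773 = 3513463.80, rounded up to 3513464; 3,513,464 required, 3,511,763 in favor — not approved.
Series C: 2/3 of 5832636 = 3888424; 3,888,424 required, 3,888,487 in favor — approved.
Series D: 4/5 of 2736986 = 2189588.80, rounded up to 2189589; 2,189,589 required, 2,189,757 in favor — approved.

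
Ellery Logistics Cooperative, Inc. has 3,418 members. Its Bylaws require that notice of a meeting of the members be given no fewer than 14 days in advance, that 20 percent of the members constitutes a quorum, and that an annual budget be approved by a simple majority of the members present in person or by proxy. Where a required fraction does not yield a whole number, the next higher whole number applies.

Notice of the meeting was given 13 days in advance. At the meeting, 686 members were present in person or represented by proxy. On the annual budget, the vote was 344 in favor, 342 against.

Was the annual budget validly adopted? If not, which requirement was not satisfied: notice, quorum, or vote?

Notice: 13 days given; 14 required. Not satisfied.
Quorum: 20% of 3,418 = 683.60, rounded up to 684; 686 present. Satisfied.
Vote: requires a majority of those present (686); a majority of 686 is 344, so 344 needed; 344 in favor. Satisfied.

Invalid — notice requirement not satisfied.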